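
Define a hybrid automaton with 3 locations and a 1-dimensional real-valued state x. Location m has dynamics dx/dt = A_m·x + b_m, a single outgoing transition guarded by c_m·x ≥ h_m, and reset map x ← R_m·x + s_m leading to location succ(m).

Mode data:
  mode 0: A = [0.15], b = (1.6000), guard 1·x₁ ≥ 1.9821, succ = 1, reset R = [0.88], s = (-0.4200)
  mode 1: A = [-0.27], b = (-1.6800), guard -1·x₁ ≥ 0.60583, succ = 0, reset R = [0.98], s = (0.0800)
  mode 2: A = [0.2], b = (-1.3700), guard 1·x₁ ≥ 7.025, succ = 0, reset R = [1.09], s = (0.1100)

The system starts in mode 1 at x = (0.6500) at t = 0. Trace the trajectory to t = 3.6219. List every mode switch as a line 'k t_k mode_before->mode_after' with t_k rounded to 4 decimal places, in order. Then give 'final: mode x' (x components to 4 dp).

1 0.7474 1->0
2 2.2127 0->1
3 3.3067 1->0
final: 0 -0.0222

Mode 1: guard c·x = 0.6058 hit at Δt = 0.7474 (t = 0.7474), x⁻ = (-0.6058) → reset → x⁺ = (-0.5137), jump to mode 0
Mode 0: guard c·x = 1.9821 hit at Δt = 1.4653 (t = 2.2127), x⁻ = (1.9821) → reset → x⁺ = (1.3242), jump to mode 1
Mode 1: guard c·x = 0.6058 hit at Δt = 1.0940 (t = 3.3067), x⁻ = (-0.6058) → reset → x⁺ = (-0.5137), jump to mode 0
Mode 0: flow for 0.3152 to horizon, guard not reached → x = (-0.0222)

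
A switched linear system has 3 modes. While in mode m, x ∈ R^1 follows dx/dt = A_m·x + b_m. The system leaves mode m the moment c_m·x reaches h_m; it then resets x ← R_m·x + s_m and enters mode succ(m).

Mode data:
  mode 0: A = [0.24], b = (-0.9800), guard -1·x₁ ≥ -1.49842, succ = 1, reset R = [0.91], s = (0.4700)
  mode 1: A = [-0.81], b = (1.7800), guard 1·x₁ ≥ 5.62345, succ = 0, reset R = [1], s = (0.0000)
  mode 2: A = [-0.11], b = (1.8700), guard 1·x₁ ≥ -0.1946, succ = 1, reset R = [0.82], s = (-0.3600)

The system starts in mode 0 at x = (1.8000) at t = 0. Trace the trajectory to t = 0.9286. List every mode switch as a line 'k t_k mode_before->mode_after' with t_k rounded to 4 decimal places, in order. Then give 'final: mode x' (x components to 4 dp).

1 0.5169 0->1
final: 1 1.9368

Mode 0: guard c·x = -1.4984 hit at Δt = 0.5169 (t = 0.5169), x⁻ = (1.4984) → reset → x⁺ = (1.8336), jump to mode 1
Mode 1: flow for 0.4117 to horizon, guard not reached → x = (1.9368)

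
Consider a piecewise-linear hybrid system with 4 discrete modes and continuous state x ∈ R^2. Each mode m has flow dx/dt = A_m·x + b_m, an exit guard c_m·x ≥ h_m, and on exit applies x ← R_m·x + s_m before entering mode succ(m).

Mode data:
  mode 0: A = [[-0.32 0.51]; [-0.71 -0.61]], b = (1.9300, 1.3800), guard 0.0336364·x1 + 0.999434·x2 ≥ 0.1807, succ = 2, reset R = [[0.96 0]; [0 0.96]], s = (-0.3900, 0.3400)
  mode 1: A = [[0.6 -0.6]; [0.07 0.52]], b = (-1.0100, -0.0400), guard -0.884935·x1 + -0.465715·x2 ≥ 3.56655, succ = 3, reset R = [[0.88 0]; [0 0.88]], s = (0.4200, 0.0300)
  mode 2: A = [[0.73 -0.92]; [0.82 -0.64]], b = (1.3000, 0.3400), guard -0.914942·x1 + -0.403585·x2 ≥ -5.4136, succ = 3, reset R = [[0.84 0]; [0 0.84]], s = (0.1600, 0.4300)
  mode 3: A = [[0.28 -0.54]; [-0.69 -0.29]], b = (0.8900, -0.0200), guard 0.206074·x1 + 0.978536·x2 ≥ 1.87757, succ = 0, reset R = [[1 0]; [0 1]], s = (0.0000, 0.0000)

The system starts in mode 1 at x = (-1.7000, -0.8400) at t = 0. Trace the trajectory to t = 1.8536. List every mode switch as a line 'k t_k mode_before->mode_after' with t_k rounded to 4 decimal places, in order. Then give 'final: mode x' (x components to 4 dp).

1 0.8587 1->3
final: 3 -1.8509 0.2234

Mode 1: guard c·x = 3.5665 hit at Δt = 0.8587 (t = 0.8587), x⁻ = (-3.2221, -1.5356) → reset → x⁺ = (-2.4155, -1.3213), jump to mode 3
Mode 3: flow for 0.9949 to horizon, guard not reached → x = (-1.8509, 0.2234)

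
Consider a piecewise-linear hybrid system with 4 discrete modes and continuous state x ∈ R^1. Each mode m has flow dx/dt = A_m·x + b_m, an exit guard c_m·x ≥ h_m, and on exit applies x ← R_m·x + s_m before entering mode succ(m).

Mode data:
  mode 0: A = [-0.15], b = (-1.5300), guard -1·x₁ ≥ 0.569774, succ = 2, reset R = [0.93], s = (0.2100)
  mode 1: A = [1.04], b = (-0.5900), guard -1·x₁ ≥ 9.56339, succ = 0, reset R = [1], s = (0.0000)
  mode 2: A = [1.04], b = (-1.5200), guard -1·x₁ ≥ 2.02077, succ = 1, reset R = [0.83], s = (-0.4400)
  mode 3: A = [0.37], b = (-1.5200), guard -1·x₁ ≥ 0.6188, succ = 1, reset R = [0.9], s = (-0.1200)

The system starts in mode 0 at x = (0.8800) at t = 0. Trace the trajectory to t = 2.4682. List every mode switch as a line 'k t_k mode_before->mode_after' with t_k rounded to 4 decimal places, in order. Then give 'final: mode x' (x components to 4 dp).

1 0.9349 0->2
2 1.5794 2->1
final: 1 -6.1984

Mode 0: guard c·x = 0.5698 hit at Δt = 0.9349 (t = 0.9349), x⁻ = (-0.5698) → reset → x⁺ = (-0.3199), jump to mode 2
Mode 2: guard c·x = 2.0208 hit at Δt = 0.6445 (t = 1.5794), x⁻ = (-2.0208) → reset → x⁺ = (-2.1172), jump to mode 1
Mode 1: flow for 0.8888 to horizon, guard not reached → x = (-6.1984)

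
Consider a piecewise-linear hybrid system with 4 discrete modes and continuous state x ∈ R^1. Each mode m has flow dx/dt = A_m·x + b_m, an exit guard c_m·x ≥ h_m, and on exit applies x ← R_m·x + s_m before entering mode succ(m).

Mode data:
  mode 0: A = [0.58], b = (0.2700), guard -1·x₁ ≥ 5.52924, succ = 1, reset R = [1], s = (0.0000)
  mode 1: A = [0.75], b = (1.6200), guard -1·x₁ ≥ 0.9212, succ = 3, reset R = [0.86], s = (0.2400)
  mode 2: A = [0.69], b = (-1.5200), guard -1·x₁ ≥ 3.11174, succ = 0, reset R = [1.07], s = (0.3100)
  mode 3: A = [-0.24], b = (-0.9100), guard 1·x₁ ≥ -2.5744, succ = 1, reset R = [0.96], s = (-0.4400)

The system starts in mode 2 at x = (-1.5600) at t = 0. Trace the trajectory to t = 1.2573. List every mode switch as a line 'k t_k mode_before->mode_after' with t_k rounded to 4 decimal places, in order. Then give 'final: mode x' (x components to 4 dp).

Mode 2: guard c·x = 3.1117 hit at Δt = 0.5004 (t = 0.5004), x⁻ = (-3.1117) → reset → x⁺ = (-3.0196), jump to mode 0
Mode 0: flow for 0.7569 to horizon, guard not reached → x = (-4.4272)

1 0.5004 2->0
final: 0 -4.4272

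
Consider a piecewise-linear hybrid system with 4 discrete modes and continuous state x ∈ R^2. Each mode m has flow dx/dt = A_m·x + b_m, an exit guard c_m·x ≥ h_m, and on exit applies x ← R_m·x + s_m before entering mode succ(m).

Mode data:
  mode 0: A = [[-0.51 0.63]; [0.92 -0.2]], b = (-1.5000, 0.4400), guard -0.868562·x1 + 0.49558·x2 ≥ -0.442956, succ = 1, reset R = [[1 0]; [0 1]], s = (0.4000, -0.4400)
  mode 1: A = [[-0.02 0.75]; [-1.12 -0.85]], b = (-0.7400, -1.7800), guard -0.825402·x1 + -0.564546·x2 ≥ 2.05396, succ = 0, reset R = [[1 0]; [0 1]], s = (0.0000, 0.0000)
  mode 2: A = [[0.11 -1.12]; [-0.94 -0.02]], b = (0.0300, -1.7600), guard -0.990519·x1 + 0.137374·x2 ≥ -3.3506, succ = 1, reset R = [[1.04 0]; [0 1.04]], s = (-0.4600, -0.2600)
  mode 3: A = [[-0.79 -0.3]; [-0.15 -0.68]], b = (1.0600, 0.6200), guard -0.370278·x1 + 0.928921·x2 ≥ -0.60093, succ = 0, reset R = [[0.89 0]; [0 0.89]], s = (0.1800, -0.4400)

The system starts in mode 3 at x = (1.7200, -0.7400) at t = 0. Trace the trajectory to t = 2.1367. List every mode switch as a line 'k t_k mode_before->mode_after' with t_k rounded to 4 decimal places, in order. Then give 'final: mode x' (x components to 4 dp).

1 1.1824 3->0
2 1.6342 0->1
final: 1 0.3352 -1.2067

Mode 3: guard c·x = -0.6009 hit at Δt = 1.1824 (t = 1.1824), x⁻ = (1.5561, -0.0266) → reset → x⁺ = (1.5649, -0.4637), jump to mode 0
Mode 0: guard c·x = -0.4430 hit at Δt = 0.4518 (t = 1.6342), x⁻ = (0.6146, 0.1834) → reset → x⁺ = (1.0146, -0.2566), jump to mode 1
Mode 1: flow for 0.5025 to horizon, guard not reached → x = (0.3352, -1.2067)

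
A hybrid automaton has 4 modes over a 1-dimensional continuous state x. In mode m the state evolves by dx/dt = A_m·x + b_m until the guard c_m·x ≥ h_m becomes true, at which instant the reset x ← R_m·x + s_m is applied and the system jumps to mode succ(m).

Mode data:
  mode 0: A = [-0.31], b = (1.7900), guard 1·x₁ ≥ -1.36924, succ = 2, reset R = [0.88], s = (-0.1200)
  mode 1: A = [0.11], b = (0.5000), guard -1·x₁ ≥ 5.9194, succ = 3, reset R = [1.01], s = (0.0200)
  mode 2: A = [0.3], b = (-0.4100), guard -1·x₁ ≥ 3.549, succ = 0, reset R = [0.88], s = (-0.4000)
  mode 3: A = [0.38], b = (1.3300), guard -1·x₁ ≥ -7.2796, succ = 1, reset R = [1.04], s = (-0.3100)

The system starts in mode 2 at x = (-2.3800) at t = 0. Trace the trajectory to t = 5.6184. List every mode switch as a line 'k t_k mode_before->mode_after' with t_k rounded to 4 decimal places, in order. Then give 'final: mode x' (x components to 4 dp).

Mode 2: guard c·x = 3.5490 hit at Δt = 0.9052 (t = 0.9052), x⁻ = (-3.5490) → reset → x⁺ = (-3.5231), jump to mode 0
Mode 0: guard c·x = -1.3692 hit at Δt = 0.8501 (t = 1.7553), x⁻ = (-1.3692) → reset → x⁺ = (-1.3249), jump to mode 2
Mode 2: guard c·x = 3.5490 hit at Δt = 2.0076 (t = 3.7629), x⁻ = (-3.5490) → reset → x⁺ = (-3.5231), jump to mode 0
Mode 0: guard c·x = -1.3692 hit at Δt = 0.8501 (t = 4.6131), x⁻ = (-1.3692) → reset → x⁺ = (-1.3249), jump to mode 2
Mode 2: flow for 1.0053 to horizon, guard not reached → x = (-2.2724)

1 0.9052 2->0
2 1.7553 0->2
3 3.7629 2->0
4 4.6131 0->2
final: 2 -2.2724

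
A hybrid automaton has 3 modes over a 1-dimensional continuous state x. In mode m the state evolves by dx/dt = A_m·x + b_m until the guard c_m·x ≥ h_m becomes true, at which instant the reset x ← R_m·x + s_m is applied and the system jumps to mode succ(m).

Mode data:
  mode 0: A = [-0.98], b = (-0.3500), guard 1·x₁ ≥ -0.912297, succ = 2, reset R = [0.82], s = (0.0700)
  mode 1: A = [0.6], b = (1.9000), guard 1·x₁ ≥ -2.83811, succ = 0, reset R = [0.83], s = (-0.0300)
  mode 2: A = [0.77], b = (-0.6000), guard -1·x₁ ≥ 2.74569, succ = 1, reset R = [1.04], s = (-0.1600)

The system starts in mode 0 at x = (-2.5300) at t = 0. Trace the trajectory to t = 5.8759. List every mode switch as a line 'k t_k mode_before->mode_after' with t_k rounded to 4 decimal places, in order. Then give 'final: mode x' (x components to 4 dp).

Mode 0: guard c·x = -0.9123 hit at Δt = 1.3924 (t = 1.3924), x⁻ = (-0.9123) → reset → x⁺ = (-0.6781), jump to mode 2
Mode 2: guard c·x = 2.7457 hit at Δt = 1.1471 (t = 2.5395), x⁻ = (-2.7457) → reset → x⁺ = (-3.0155), jump to mode 1
Mode 1: guard c·x = -2.8381 hit at Δt = 1.2941 (t = 3.8336), x⁻ = (-2.8381) → reset → x⁺ = (-2.3856), jump to mode 0
Mode 0: guard c·x = -0.9123 hit at Δt = 1.3222 (t = 5.1558), x⁻ = (-0.9123) → reset → x⁺ = (-0.6781), jump to mode 2
Mode 2: flow for 0.7201 to horizon, guard not reached → x = (-1.7580)

1 1.3924 0->2
2 2.5395 2->1
3 3.8336 1->0
4 5.1558 0->2
final: 2 -1.7580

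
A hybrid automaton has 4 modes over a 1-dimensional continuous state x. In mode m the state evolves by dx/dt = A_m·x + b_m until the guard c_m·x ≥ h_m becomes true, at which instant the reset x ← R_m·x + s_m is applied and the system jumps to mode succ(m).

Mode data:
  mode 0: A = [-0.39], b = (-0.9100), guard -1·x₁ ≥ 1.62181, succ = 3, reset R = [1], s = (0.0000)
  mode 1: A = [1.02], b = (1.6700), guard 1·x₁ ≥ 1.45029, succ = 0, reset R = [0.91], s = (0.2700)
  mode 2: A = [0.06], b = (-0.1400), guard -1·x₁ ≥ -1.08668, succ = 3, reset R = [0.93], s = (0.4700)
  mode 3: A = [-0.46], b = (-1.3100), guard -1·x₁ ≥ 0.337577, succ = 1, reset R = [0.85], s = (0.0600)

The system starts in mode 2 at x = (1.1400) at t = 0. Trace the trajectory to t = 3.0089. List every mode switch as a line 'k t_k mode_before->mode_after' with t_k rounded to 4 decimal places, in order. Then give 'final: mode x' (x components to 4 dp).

1 0.7285 2->3
2 1.9129 3->1
3 2.6811 1->0
final: 0 1.1190

Mode 2: guard c·x = -1.0867 hit at Δt = 0.7285 (t = 0.7285), x⁻ = (1.0867) → reset → x⁺ = (1.4806), jump to mode 3
Mode 3: guard c·x = 0.3376 hit at Δt = 1.1844 (t = 1.9129), x⁻ = (-0.3376) → reset → x⁺ = (-0.2269), jump to mode 1
Mode 1: guard c·x = 1.4503 hit at Δt = 0.7682 (t = 2.6811), x⁻ = (1.4503) → reset → x⁺ = (1.5898), jump to mode 0
Mode 0: flow for 0.3278 to horizon, guard not reached → x = (1.1190)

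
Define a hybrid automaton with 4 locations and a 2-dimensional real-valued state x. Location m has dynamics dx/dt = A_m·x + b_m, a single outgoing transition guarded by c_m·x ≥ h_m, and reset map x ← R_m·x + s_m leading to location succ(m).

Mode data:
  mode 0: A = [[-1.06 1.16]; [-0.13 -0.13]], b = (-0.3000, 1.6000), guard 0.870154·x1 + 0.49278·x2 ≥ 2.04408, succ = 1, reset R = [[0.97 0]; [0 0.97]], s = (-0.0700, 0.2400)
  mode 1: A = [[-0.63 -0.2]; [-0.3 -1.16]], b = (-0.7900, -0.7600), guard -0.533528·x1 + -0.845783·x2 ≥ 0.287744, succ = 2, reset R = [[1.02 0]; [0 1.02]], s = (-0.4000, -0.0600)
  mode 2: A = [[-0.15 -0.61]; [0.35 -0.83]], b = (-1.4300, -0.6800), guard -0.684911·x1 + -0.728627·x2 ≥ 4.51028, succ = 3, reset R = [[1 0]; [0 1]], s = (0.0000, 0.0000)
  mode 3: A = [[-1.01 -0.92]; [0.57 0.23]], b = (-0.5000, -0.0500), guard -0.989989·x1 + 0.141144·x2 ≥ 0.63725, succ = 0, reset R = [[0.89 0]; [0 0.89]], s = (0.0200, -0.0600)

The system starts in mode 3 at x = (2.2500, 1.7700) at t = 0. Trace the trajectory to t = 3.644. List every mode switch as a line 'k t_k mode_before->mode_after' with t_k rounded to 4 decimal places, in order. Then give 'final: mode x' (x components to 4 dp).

1 0.7478 3->0
2 1.2171 0->1
3 2.6752 1->2
final: 2 -1.9446 -0.8265

Mode 3: guard c·x = 0.6372 hit at Δt = 0.7478 (t = 0.7478), x⁻ = (-0.2903, 2.4785) → reset → x⁺ = (-0.2384, 2.1459), jump to mode 0
Mode 0: guard c·x = 2.0441 hit at Δt = 0.4693 (t = 1.2171), x⁻ = (0.8035, 2.7293) → reset → x⁺ = (0.7094, 2.8874), jump to mode 1
Mode 1: guard c·x = 0.2877 hit at Δt = 1.4581 (t = 2.6752), x⁻ = (-0.6332, 0.0592) → reset → x⁺ = (-1.0459, 0.0004), jump to mode 2
Mode 2: flow for 0.9688 to horizon, guard not reached → x = (-1.9446, -0.8265)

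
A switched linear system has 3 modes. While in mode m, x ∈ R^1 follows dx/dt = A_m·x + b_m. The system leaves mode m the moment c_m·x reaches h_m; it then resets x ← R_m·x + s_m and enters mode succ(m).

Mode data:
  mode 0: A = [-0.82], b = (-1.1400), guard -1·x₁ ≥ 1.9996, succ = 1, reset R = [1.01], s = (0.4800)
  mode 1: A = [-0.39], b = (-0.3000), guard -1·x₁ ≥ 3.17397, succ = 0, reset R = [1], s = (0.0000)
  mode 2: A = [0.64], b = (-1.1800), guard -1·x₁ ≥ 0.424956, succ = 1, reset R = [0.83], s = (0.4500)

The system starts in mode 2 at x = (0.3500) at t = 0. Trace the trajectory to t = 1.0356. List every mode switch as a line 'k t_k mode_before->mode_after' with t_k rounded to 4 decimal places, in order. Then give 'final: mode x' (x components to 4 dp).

Mode 2: guard c·x = 0.4250 hit at Δt = 0.6530 (t = 0.6530), x⁻ = (-0.4250) → reset → x⁺ = (0.0973), jump to mode 1
Mode 1: flow for 0.3826 to horizon, guard not reached → x = (-0.0228)

1 0.6530 2->1
final: 1 -0.0228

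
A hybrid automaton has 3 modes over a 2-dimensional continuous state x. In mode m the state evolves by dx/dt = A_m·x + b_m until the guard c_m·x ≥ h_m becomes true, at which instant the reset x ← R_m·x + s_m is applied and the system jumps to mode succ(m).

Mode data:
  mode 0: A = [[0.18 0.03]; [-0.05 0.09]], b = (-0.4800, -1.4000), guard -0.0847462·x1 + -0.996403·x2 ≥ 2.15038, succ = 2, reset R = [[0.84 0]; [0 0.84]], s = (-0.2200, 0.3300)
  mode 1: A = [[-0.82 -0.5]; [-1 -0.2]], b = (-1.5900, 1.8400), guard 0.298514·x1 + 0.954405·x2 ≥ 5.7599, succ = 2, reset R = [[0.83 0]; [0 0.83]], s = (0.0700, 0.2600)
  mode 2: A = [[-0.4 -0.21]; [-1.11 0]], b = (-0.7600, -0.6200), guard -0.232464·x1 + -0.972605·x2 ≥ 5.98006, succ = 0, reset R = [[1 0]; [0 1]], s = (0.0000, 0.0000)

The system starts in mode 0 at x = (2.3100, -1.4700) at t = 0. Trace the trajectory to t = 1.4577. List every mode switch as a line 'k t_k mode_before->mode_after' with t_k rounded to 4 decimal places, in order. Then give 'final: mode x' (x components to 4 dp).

1 0.5215 0->2
final: 2 0.9964 -3.5525

Mode 0: guard c·x = 2.1504 hit at Δt = 0.5215 (t = 0.5215), x⁻ = (2.2437, -2.3490) → reset → x⁺ = (1.6647, -1.6431), jump to mode 2
Mode 2: flow for 0.9362 to horizon, guard not reached → x = (0.9964, -3.5525)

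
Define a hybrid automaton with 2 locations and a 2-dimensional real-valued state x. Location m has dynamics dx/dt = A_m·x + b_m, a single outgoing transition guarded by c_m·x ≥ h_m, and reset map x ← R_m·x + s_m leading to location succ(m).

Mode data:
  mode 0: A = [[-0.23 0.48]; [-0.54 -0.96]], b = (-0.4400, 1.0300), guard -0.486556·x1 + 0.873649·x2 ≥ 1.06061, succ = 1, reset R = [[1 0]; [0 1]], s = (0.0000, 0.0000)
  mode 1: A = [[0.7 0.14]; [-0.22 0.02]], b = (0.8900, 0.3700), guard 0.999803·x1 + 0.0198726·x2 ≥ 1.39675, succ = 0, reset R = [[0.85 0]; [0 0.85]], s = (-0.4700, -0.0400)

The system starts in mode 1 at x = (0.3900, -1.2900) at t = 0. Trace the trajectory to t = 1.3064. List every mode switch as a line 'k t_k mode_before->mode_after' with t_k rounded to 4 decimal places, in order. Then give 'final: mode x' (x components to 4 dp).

1 0.7804 1->0
final: 0 0.2830 -0.3027

Mode 1: guard c·x = 1.3967 hit at Δt = 0.7804 (t = 0.7804), x⁻ = (1.4202, -1.1674) → reset → x⁺ = (0.7372, -1.0323), jump to mode 0
Mode 0: flow for 0.5260 to horizon, guard not reached → x = (0.2830, -0.3027)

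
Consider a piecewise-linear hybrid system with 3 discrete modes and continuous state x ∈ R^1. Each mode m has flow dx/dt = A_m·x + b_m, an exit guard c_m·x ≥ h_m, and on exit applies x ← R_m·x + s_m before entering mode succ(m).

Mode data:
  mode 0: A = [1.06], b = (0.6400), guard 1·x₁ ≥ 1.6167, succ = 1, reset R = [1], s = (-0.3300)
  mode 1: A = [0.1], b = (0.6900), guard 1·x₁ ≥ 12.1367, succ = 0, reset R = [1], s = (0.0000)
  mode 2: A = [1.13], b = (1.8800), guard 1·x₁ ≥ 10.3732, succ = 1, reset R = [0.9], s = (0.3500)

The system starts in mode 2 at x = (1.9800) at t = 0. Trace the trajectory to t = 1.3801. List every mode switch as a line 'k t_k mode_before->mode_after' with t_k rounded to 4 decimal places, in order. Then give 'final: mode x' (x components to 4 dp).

Mode 2: guard c·x = 10.3732 hit at Δt = 1.0575 (t = 1.0575), x⁻ = (10.3732) → reset → x⁺ = (9.6859), jump to mode 1
Mode 1: flow for 0.3226 to horizon, guard not reached → x = (10.2297)

1 1.0575 2->1
final: 1 10.2297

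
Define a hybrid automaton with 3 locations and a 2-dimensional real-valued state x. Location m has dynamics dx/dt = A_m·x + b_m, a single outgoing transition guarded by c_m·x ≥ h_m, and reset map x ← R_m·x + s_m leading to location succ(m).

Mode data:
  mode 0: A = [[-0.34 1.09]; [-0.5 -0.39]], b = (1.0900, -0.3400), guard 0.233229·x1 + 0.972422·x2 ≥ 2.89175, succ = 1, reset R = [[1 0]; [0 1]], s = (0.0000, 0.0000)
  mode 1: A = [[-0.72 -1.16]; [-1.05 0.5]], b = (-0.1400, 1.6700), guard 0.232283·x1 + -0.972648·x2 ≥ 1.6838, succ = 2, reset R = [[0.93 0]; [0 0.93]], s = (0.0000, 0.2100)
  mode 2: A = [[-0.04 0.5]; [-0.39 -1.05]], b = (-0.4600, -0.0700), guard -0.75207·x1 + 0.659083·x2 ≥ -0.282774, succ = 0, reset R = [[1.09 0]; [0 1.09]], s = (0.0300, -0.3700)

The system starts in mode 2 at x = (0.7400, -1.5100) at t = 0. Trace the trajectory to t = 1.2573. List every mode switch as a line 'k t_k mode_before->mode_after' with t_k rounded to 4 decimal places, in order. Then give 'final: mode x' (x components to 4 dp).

1 0.9402 2->0
final: 0 -0.1714 -1.0217

Mode 2: guard c·x = -0.2828 hit at Δt = 0.9402 (t = 0.9402), x⁻ = (-0.1875, -0.6430) → reset → x⁺ = (-0.1744, -1.0709), jump to mode 0
Mode 0: flow for 0.3171 to horizon, guard not reached → x = (-0.1714, -1.0217)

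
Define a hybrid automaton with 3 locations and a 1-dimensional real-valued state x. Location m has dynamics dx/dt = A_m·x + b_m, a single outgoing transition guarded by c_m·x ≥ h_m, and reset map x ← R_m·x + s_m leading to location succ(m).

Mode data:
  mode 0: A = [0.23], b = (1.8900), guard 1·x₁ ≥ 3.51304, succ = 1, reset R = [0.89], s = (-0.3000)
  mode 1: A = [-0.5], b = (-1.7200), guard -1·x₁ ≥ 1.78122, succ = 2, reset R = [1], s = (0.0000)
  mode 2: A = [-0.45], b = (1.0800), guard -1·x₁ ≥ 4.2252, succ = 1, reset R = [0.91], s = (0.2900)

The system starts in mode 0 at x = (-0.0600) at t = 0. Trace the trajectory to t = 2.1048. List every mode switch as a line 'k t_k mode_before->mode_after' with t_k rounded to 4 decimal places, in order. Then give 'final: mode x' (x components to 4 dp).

Mode 0: guard c·x = 3.5130 hit at Δt = 1.5794 (t = 1.5794), x⁻ = (3.5130) → reset → x⁺ = (2.8266), jump to mode 1
Mode 1: flow for 0.5254 to horizon, guard not reached → x = (1.3788)

1 1.5794 0->1
final: 1 1.3788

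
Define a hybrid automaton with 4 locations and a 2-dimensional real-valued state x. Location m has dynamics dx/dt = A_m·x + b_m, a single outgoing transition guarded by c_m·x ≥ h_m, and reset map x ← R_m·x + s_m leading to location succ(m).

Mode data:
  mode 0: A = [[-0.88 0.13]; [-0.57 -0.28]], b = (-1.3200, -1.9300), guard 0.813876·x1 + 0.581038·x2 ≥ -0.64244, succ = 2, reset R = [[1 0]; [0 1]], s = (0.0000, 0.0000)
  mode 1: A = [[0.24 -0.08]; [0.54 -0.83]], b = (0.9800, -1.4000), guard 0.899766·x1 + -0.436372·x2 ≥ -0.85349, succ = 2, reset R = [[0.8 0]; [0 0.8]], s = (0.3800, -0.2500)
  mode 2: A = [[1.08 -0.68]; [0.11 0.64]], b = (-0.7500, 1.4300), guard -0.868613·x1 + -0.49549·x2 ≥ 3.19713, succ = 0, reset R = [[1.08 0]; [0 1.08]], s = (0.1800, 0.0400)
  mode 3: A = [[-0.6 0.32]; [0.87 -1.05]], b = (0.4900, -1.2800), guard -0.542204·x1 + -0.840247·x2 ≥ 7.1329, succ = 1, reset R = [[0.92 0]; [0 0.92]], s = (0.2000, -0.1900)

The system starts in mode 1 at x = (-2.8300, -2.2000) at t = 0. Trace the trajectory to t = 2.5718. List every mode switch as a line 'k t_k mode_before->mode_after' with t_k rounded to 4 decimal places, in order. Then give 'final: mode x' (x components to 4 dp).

1 0.9170 1->2
2 1.6355 2->0
final: 0 -1.9901 -2.9601

Mode 1: guard c·x = -0.8535 hit at Δt = 0.9170 (t = 0.9170), x⁻ = (-2.3119, -2.8110) → reset → x⁺ = (-1.4695, -2.4988), jump to mode 2
Mode 2: guard c·x = 3.1971 hit at Δt = 0.7185 (t = 1.6355), x⁻ = (-2.0687, -2.8259) → reset → x⁺ = (-2.0542, -3.0120), jump to mode 0
Mode 0: flow for 0.9363 to horizon, guard not reached → x = (-1.9901, -2.9601)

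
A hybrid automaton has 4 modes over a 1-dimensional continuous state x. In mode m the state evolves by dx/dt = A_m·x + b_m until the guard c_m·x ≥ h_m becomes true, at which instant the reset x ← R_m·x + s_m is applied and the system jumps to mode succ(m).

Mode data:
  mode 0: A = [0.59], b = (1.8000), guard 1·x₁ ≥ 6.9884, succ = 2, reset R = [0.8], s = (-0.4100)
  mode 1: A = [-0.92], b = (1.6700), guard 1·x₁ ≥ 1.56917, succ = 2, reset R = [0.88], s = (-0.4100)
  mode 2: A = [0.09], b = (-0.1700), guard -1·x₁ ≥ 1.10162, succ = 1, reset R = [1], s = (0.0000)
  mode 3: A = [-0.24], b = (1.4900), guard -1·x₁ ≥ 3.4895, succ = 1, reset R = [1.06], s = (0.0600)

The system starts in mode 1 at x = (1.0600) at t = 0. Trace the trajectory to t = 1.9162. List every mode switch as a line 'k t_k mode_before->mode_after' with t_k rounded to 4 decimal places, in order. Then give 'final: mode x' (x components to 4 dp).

Mode 1: guard c·x = 1.5692 hit at Δt = 1.2190 (t = 1.2190), x⁻ = (1.5692) → reset → x⁺ = (0.9709), jump to mode 2
Mode 2: flow for 0.6972 to horizon, guard not reached → x = (0.9114)

1 1.2190 1->2
final: 2 0.9114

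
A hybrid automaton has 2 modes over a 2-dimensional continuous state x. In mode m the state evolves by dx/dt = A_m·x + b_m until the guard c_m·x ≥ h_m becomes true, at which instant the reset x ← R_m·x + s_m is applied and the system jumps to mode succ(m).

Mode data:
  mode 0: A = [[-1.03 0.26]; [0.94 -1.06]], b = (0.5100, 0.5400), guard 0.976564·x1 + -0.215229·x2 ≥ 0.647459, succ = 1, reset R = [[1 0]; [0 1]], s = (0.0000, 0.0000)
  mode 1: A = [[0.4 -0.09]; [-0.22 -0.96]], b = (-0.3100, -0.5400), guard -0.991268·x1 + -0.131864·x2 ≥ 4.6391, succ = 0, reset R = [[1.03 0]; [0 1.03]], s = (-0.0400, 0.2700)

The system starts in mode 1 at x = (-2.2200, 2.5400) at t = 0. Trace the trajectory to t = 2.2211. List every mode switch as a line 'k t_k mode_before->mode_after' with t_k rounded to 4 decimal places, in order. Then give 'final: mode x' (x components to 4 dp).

1 1.4290 1->0
final: 0 -1.9567 -0.7407

Mode 1: guard c·x = 4.6391 hit at Δt = 1.4290 (t = 1.4290), x⁻ = (-4.7938, 0.8554) → reset → x⁺ = (-4.9776, 1.1511), jump to mode 0
Mode 0: flow for 0.7921 to horizon, guard not reached → x = (-1.9567, -0.7407)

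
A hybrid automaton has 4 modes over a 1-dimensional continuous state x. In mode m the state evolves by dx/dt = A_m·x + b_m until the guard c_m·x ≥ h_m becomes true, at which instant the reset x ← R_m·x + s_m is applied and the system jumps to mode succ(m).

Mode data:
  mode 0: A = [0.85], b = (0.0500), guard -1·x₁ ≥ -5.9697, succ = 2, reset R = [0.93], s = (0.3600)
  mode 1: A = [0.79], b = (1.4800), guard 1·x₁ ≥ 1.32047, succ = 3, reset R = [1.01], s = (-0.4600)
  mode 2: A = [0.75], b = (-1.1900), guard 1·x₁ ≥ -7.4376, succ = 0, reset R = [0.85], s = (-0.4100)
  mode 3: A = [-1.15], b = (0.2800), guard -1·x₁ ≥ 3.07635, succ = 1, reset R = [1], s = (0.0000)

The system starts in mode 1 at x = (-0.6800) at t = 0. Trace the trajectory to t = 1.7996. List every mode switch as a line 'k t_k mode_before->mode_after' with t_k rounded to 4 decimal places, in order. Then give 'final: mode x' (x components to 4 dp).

Mode 1: guard c·x = 1.3205 hit at Δt = 1.2461 (t = 1.2461), x⁻ = (1.3205) → reset → x⁺ = (0.8737), jump to mode 3
Mode 3: flow for 0.5535 to horizon, guard not reached → x = (0.5769)

1 1.2461 1->3
final: 3 0.5769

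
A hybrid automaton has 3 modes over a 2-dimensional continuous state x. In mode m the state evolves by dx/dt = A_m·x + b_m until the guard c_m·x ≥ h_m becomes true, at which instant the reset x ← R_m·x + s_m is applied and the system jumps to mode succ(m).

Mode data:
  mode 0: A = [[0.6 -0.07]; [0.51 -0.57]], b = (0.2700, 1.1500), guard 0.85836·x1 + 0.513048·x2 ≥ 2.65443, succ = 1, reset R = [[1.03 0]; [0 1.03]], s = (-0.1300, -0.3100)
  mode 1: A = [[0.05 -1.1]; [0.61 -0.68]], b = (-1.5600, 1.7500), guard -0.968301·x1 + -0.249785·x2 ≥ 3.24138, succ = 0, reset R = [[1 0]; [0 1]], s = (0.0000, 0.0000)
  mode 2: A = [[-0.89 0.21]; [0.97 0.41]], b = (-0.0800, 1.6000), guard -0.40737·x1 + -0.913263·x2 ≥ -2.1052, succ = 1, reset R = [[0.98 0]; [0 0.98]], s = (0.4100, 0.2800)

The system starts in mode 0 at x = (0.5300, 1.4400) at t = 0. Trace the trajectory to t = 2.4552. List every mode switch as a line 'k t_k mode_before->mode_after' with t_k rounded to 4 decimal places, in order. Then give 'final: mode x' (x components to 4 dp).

1 1.5303 0->1
final: 1 -2.1921 2.1287

Mode 0: guard c·x = 2.6544 hit at Δt = 1.5303 (t = 1.5303), x⁻ = (1.6850, 2.3547) → reset → x⁺ = (1.6055, 2.1154), jump to mode 1
Mode 1: flow for 0.9249 to horizon, guard not reached → x = (-2.1921, 2.1287)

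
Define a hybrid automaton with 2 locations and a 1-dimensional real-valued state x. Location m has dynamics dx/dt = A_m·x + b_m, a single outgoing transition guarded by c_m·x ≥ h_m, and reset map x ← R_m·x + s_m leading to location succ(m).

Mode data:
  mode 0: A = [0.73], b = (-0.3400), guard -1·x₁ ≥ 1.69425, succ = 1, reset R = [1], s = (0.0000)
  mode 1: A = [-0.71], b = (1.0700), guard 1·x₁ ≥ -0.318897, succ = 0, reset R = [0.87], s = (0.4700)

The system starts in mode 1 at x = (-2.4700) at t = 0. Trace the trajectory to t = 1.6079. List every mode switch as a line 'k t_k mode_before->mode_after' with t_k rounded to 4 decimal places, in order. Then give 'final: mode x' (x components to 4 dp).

1 1.0964 1->0
final: 0 0.0689

Mode 1: guard c·x = -0.3189 hit at Δt = 1.0964 (t = 1.0964), x⁻ = (-0.3189) → reset → x⁺ = (0.1926), jump to mode 0
Mode 0: flow for 0.5115 to horizon, guard not reached → x = (0.0689)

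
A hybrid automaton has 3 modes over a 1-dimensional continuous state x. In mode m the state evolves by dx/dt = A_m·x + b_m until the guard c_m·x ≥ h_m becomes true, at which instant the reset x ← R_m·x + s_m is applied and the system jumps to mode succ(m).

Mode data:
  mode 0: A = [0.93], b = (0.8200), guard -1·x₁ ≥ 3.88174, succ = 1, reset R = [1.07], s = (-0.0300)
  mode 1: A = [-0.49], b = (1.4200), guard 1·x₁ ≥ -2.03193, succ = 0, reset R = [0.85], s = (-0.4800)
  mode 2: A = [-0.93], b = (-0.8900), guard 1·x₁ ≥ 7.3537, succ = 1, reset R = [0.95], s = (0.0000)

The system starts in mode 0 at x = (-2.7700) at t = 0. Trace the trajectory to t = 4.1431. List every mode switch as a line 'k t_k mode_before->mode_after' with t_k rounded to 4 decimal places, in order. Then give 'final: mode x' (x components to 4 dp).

1 0.4978 0->1
2 1.2369 1->0
3 2.1153 0->1
4 2.8544 1->0
5 3.7327 0->1
final: 1 -2.8936

Mode 0: guard c·x = 3.8817 hit at Δt = 0.4978 (t = 0.4978), x⁻ = (-3.8817) → reset → x⁺ = (-4.1835), jump to mode 1
Mode 1: guard c·x = -2.0319 hit at Δt = 0.7391 (t = 1.2369), x⁻ = (-2.0319) → reset → x⁺ = (-2.2071), jump to mode 0
Mode 0: guard c·x = 3.8817 hit at Δt = 0.8784 (t = 2.1153), x⁻ = (-3.8817) → reset → x⁺ = (-4.1835), jump to mode 1
Mode 1: guard c·x = -2.0319 hit at Δt = 0.7391 (t = 2.8544), x⁻ = (-2.0319) → reset → x⁺ = (-2.2071), jump to mode 0
Mode 0: guard c·x = 3.8817 hit at Δt = 0.8784 (t = 3.7327), x⁻ = (-3.8817) → reset → x⁺ = (-4.1835), jump to mode 1
Mode 1: flow for 0.4104 to horizon, guard not reached → x = (-2.8936)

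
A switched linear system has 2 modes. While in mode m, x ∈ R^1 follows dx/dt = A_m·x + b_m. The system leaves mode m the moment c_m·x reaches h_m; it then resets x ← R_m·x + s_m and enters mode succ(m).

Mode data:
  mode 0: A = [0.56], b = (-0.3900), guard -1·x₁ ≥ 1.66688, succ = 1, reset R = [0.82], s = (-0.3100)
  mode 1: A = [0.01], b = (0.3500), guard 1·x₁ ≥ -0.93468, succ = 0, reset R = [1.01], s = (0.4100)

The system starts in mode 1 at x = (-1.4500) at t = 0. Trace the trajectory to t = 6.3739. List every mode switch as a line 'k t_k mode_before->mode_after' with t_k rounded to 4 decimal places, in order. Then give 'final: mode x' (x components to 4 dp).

Mode 1: guard c·x = -0.9347 hit at Δt = 1.5243 (t = 1.5243), x⁻ = (-0.9347) → reset → x⁺ = (-0.5340), jump to mode 0
Mode 0: guard c·x = 1.6669 hit at Δt = 1.1655 (t = 2.6898), x⁻ = (-1.6669) → reset → x⁺ = (-1.6768), jump to mode 1
Mode 1: guard c·x = -0.9347 hit at Δt = 2.2027 (t = 4.8925), x⁻ = (-0.9347) → reset → x⁺ = (-0.5340), jump to mode 0
Mode 0: guard c·x = 1.6669 hit at Δt = 1.1655 (t = 6.0580), x⁻ = (-1.6669) → reset → x⁺ = (-1.6768), jump to mode 1
Mode 1: flow for 0.3159 to horizon, guard not reached → x = (-1.5714)

1 1.5243 1->0
2 2.6898 0->1
3 4.8925 1->0
4 6.0580 0->1
final: 1 -1.5714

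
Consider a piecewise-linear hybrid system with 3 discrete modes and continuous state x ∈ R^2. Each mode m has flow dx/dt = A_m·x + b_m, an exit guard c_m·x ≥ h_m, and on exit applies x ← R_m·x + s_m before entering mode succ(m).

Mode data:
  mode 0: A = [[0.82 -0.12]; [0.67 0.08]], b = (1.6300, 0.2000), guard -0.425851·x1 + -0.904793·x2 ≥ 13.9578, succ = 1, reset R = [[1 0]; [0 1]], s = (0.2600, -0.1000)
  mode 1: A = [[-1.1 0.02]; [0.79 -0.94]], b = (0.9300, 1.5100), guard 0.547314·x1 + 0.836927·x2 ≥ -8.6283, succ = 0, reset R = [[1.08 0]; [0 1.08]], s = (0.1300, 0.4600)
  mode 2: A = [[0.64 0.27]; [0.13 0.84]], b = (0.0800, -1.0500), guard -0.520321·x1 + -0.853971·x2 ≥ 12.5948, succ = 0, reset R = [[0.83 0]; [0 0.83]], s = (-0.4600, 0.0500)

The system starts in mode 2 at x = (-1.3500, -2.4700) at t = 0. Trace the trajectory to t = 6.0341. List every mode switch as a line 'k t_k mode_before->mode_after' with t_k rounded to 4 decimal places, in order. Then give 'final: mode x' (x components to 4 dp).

Mode 2: guard c·x = 12.5948 hit at Δt = 1.3371 (t = 1.3371), x⁻ = (-6.0527, -11.0606) → reset → x⁺ = (-5.4837, -9.1303), jump to mode 0
Mode 0: guard c·x = 13.9578 hit at Δt = 0.6457 (t = 1.9828), x⁻ = (-6.8547, -12.2003) → reset → x⁺ = (-6.5947, -12.3003), jump to mode 1
Mode 1: guard c·x = -8.6283 hit at Δt = 0.5617 (t = 2.5445), x⁻ = (-3.2491, -8.1848) → reset → x⁺ = (-3.3790, -8.3795), jump to mode 0
Mode 0: guard c·x = 13.9578 hit at Δt = 1.9811 (t = 4.5256), x⁻ = (-2.8003, -14.1085) → reset → x⁺ = (-2.5403, -14.2085), jump to mode 1
Mode 1: guard c·x = -8.6283 hit at Δt = 0.4336 (t = 4.9592), x⁻ = (-1.3354, -9.4362) → reset → x⁺ = (-1.3122, -9.7311), jump to mode 0
Mode 0: flow for 1.0749 to horizon, guard not reached → x = (1.7525, -10.4042)

1 1.3371 2->0
2 1.9828 0->1
3 2.5445 1->0
4 4.5256 0->1
5 4.9592 1->0
final: 0 1.7525 -10.4042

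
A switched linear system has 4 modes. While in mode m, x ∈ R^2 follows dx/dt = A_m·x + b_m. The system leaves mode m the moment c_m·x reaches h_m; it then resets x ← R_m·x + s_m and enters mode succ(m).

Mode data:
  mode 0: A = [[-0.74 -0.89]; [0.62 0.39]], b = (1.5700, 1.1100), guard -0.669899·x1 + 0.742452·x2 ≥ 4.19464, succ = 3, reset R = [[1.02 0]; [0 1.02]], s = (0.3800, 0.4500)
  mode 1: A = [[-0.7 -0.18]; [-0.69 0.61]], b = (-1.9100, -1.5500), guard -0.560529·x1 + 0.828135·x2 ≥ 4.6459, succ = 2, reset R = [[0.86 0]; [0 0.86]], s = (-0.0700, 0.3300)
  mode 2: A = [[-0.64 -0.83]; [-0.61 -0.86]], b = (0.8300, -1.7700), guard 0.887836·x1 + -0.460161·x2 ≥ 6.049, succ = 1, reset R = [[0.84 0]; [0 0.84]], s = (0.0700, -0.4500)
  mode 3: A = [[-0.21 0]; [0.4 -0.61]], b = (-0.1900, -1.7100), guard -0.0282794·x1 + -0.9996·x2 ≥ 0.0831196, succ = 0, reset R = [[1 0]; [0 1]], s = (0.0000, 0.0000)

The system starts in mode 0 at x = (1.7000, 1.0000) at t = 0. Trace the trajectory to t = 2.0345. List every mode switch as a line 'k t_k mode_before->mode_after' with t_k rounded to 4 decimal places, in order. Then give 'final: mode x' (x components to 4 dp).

Mode 0: guard c·x = 4.1946 hit at Δt = 1.4731 (t = 1.4731), x⁻ = (-0.7035, 5.0149) → reset → x⁺ = (-0.3376, 5.5652), jump to mode 3
Mode 3: flow for 0.5614 to horizon, guard not reached → x = (-0.4007, 3.0679)

1 1.4731 0->3
final: 3 -0.4007 3.0679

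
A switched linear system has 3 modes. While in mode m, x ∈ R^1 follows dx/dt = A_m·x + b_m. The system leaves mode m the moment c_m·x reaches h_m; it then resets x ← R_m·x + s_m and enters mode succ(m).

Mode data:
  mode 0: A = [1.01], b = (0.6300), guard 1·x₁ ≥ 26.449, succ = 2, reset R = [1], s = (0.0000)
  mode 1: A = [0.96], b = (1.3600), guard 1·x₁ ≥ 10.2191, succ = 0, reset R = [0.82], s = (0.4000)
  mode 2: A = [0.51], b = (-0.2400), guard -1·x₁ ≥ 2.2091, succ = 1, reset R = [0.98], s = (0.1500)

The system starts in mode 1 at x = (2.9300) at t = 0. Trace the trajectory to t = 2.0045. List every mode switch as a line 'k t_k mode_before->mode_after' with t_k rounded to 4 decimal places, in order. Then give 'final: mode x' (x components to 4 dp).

1 1.0257 1->0
final: 0 24.6473

Mode 1: guard c·x = 10.2191 hit at Δt = 1.0257 (t = 1.0257), x⁻ = (10.2191) → reset → x⁺ = (8.7797), jump to mode 0
Mode 0: flow for 0.9788 to horizon, guard not reached → x = (24.6473)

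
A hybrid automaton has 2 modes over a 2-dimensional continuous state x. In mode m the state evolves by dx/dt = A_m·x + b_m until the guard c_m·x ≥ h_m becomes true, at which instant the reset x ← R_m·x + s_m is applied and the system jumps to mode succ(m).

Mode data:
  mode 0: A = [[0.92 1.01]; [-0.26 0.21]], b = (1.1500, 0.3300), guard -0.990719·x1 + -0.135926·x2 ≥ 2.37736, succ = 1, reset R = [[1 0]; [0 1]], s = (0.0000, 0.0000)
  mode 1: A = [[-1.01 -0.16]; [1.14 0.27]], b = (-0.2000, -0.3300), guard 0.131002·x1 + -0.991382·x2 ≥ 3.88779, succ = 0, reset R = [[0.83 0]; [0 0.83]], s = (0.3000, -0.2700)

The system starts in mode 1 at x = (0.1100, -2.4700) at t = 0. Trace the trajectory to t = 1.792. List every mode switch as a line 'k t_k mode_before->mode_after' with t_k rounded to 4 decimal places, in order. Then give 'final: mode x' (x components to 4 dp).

Mode 1: guard c·x = 3.8878 hit at Δt = 1.4617 (t = 1.4617), x⁻ = (0.2785, -3.8848) → reset → x⁺ = (0.5312, -3.4944), jump to mode 0
Mode 0: flow for 0.3303 to horizon, guard not reached → x = (-0.2288, -3.6484)

1 1.4617 1->0
final: 0 -0.2288 -3.6484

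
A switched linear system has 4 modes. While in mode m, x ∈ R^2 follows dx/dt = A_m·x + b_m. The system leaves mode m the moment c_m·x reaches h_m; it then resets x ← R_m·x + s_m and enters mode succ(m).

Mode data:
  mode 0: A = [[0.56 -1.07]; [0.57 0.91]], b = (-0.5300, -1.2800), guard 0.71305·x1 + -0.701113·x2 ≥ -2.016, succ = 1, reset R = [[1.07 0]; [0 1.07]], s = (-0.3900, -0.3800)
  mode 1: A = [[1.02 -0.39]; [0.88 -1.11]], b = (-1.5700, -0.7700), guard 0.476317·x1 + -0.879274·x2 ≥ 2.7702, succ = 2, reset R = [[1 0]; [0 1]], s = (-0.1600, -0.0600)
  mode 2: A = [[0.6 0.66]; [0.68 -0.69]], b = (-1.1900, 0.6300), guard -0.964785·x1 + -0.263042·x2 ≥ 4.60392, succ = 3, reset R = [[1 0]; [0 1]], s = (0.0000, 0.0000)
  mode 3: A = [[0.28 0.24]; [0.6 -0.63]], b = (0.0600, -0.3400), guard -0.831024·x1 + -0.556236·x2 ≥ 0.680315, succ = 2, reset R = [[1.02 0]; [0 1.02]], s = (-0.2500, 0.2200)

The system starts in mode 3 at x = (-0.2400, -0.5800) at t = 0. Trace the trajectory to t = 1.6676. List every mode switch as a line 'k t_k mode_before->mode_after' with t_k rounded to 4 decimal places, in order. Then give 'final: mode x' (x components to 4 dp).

1 0.7358 3->2
final: 2 -2.9412 -0.6488

Mode 3: guard c·x = 0.6803 hit at Δt = 0.7358 (t = 0.7358), x⁻ = (-0.3682, -0.6730) → reset → x⁺ = (-0.6256, -0.4664), jump to mode 2
Mode 2: flow for 0.9318 to horizon, guard not reached → x = (-2.9412, -0.6488)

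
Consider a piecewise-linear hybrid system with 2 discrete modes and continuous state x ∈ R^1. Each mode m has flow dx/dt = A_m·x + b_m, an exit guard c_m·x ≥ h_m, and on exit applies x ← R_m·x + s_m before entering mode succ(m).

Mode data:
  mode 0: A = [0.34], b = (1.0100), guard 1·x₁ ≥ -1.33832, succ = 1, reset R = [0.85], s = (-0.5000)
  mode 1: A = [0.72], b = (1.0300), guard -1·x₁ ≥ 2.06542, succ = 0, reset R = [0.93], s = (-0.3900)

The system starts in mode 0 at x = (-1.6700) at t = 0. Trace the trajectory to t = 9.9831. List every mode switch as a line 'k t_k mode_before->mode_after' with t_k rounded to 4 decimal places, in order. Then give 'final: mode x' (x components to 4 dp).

1 0.6681 0->1
2 2.2245 1->0
3 4.8888 0->1
4 6.4452 1->0
5 9.1096 0->1
final: 1 -1.8188

Mode 0: guard c·x = -1.3383 hit at Δt = 0.6681 (t = 0.6681), x⁻ = (-1.3383) → reset → x⁺ = (-1.6376), jump to mode 1
Mode 1: guard c·x = 2.0654 hit at Δt = 1.5564 (t = 2.2245), x⁻ = (-2.0654) → reset → x⁺ = (-2.3108), jump to mode 0
Mode 0: guard c·x = -1.3383 hit at Δt = 2.6643 (t = 4.8888), x⁻ = (-1.3383) → reset → x⁺ = (-1.6376), jump to mode 1
Mode 1: guard c·x = 2.0654 hit at Δt = 1.5564 (t = 6.4452), x⁻ = (-2.0654) → reset → x⁺ = (-2.3108), jump to mode 0
Mode 0: guard c·x = -1.3383 hit at Δt = 2.6643 (t = 9.1096), x⁻ = (-1.3383) → reset → x⁺ = (-1.6376), jump to mode 1
Mode 1: flow for 0.8735 to horizon, guard not reached → x = (-1.8188)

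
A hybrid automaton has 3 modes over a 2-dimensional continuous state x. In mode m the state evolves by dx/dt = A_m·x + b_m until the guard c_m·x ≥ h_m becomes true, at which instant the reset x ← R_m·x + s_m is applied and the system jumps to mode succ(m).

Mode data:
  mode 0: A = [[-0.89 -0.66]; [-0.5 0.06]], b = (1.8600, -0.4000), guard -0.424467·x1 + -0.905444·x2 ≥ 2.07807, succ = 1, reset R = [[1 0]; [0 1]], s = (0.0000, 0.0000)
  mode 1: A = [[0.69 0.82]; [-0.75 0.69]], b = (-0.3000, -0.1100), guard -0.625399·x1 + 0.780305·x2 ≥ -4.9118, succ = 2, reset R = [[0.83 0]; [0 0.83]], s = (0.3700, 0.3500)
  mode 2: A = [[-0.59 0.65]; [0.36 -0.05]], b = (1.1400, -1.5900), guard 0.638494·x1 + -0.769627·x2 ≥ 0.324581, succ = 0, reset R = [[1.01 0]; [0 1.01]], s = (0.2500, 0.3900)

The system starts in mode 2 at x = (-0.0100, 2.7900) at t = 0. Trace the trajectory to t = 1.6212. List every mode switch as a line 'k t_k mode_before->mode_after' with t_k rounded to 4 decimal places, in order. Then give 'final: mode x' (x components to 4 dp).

Mode 2: guard c·x = 0.3246 hit at Δt = 1.2219 (t = 1.2219), x⁻ = (2.0409, 1.2714) → reset → x⁺ = (2.3113, 1.6741), jump to mode 0
Mode 0: flow for 0.3993 to horizon, guard not reached → x = (1.9390, 1.1281)

1 1.2219 2->0
final: 0 1.9390 1.1281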